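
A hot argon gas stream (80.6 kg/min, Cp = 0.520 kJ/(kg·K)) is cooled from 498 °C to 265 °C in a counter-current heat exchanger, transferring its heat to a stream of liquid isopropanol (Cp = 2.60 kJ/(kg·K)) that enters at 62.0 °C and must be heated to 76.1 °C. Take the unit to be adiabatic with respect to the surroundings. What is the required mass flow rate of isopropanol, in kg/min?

ṁ_c = 266 kg/min

Heat released by hot stream: Q = 80.6 × 0.520 × (498 − 265) = 9765.5 kJ/min
Energy balance on cold side (adiabatic exchanger): Q = ṁ_c·Cp_c·(T_c,out − T_c,in)
ṁ_c = 9765.5 / [2.60 × (76.1 − 62.0)] = 266.38 kg/min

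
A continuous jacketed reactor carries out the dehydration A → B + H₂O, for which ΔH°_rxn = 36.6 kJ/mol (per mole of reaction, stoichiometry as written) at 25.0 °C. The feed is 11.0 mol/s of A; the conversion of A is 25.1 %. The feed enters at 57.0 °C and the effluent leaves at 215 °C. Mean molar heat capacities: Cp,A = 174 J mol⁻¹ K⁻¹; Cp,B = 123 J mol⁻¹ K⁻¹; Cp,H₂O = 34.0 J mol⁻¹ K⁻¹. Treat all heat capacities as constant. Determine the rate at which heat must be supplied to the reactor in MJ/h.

Q_in = 1420 MJ/h

Extent of reaction ξ = 0.251 × 11.0 = 2.761 mol/s
Reaction term: ξ·ΔH°_rxn = 2.761 × 36.6 = 101.05 kJ/s
Sensible, feed 57.0→25 °C: -61.248 kJ/s
Outlet flows (mol/s): A 8.239, B 2.761, H₂O 2.761
Sensible, products 25→215 °C: 354.74 kJ/s
Q = ΔH = 394.55 kJ/s = 394.55 kW
Heat supplied = 1420.4 MJ/h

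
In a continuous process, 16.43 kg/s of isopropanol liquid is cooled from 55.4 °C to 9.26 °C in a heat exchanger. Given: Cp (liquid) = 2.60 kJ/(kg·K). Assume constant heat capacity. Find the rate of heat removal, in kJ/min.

Q = ṁ·Cp·ΔT = 16.43 × 2.60 × (9.26 − 55.4) = -1971 kJ/s
Cooling duty = 118260 kJ/min

Q_c = 118000 kJ/min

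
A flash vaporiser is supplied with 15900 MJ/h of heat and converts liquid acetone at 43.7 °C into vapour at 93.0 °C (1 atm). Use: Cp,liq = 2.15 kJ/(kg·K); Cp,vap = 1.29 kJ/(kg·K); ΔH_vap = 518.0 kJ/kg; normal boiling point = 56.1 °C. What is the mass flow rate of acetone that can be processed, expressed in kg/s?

ṁ = 7.46 kg/s

Δh = 2.15×(56.1−43.7) + 518.0 + 1.29×(93.0−56.1) = 592.26 kJ/kg
Q = 15900 MJ/h = 4416.7 kJ/s = 4416.7 kJ/s
ṁ = Q/Δh = 4416.7 / 592.26 = 7.4573 kg/s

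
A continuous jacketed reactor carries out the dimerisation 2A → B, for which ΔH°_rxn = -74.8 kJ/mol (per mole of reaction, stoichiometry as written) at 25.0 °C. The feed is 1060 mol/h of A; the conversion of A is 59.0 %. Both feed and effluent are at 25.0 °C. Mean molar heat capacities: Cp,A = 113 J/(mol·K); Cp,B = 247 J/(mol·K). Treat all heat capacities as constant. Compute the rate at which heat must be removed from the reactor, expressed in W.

Q_out = 6500 W

Extent of reaction ξ = 0.590 × 1060 / 2 = 312.7 mol/h
Reaction term: ξ·ΔH°_rxn = 312.7 × -74.8 = -23390 kJ/h
Q = ΔH = -23390 kJ/h = -6.4972 kW
Heat removed = 6497.2 W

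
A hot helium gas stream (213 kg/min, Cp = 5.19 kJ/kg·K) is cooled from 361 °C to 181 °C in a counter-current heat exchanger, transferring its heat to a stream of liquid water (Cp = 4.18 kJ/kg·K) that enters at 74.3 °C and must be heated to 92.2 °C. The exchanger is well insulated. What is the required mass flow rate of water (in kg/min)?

Heat released by hot stream: Q = 213 × 5.19 × (361 − 181) = 198980 kJ/min
Energy balance on cold side (adiabatic exchanger): Q = ṁ_c·Cp_c·(T_c,out − T_c,in)
ṁ_c = 198980 / [4.18 × (92.2 − 74.3)] = 2659.4 kg/min

ṁ_c = 2660 kg/min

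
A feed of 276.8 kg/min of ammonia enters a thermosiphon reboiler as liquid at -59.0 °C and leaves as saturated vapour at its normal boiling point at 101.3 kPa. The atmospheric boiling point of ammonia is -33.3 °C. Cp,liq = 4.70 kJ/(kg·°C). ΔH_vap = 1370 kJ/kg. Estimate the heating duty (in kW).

liquid -59.0→-33.3 °C: 120.79 kJ/kg
vaporisation at -33.3 °C: 1370 kJ/kg
Δh = 120.79 + 1370 = 1490.8 kJ/kg
Q = ṁ·Δh = 276.8 kg/min × 1490.8 kJ/kg = 412650 kJ/min
|Q| = 6877.5 kW

Q = 6880 kW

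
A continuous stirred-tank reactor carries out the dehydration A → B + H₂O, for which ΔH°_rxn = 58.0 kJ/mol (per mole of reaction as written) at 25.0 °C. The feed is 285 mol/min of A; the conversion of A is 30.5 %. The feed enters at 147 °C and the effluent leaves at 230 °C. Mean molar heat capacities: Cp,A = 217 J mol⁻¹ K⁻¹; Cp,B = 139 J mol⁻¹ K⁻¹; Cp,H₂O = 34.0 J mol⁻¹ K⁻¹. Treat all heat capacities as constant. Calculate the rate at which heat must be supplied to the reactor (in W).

Q_in = 157000 W

Extent of reaction ξ = 0.305 × 285 = 86.925 mol/min
Reaction term: ξ·ΔH°_rxn = 86.925 × 58.0 = 5041.6 kJ/min
Sensible, feed 147→25 °C: -7545.1 kJ/min
Outlet flows (mol/min): A 198.07, B 86.925, H₂O 86.925
Sensible, products 25→230 °C: 11894 kJ/min
Q = ΔH = 9390.7 kJ/min = 156.51 kW
Heat supplied = 156510 W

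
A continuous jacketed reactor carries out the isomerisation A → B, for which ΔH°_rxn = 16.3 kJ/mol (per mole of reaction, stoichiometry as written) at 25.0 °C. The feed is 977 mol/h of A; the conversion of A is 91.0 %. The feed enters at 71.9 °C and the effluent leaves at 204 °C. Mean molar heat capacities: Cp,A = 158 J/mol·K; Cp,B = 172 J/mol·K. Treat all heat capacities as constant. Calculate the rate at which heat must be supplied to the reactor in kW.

Q_in = 10.3 kW

Extent of reaction ξ = 0.910 × 977 = 889.07 mol/h
Reaction term: ξ·ΔH°_rxn = 889.07 × 16.3 = 14492 kJ/h
Sensible, feed 71.9→25 °C: -7239.8 kJ/h
Outlet flows (mol/h): A 87.93, B 889.07
Sensible, products 25→204 °C: 29860 kJ/h
Q = ΔH = 37112 kJ/h = 10.309 kW
Heat supplied = 10.309 kW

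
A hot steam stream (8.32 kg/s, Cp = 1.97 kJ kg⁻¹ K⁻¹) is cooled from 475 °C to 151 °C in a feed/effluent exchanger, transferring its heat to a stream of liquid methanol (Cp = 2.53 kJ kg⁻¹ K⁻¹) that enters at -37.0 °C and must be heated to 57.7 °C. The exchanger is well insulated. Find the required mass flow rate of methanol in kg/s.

ṁ_c = 22.2 kg/s

Heat released by hot stream: Q = 8.32 × 1.97 × (475 − 151) = 5310.5 kJ/s
Energy balance on cold side (adiabatic exchanger): Q = ṁ_c·Cp_c·(T_c,out − T_c,in)
ṁ_c = 5310.5 / [2.53 × (57.7 − -37.0)] = 22.165 kg/s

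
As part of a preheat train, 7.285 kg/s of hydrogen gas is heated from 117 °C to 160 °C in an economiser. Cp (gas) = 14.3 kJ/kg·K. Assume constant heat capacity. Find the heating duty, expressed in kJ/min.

Q = ṁ·Cp·ΔT = 7.285 × 14.3 × (160 − 117) = 4479.5 kJ/s
Heating duty = 268770 kJ/min

Q = 269000 kJ/min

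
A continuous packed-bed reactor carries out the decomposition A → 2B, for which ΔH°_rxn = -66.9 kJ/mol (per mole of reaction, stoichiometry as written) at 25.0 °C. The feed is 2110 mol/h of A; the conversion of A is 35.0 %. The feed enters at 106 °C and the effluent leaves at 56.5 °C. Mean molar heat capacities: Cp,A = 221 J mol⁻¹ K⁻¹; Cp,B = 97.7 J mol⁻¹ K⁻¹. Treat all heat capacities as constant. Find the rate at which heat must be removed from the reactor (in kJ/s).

Extent of reaction ξ = 0.350 × 2110 = 738.5 mol/h
Reaction term: ξ·ΔH°_rxn = 738.5 × -66.9 = -49406 kJ/h
Sensible, feed 106→25 °C: -37771 kJ/h
Outlet flows (mol/h): A 1371.5, B 1477
Sensible, products 25→56.5 °C: 14093 kJ/h
Q = ΔH = -73084 kJ/h = -20.301 kW
Heat removed = 20.301 kJ/s

Q_out = 20.3 kJ/s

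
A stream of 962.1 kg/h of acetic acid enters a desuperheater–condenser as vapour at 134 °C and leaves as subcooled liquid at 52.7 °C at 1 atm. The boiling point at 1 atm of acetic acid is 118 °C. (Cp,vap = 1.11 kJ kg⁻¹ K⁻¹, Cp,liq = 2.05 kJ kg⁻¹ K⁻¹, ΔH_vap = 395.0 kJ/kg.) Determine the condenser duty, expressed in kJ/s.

vapour 134→118 °C: -17.76 kJ/kg
condensation at 118 °C: -395 kJ/kg
liquid 118→52.7 °C: -133.86 kJ/kg
Δh = -17.76 + -395 + -133.86 = -546.62 kJ/kg
Q = ṁ·Δh = 962.1 kg/h × -546.62 kJ/kg = -525910 kJ/h
|Q| = 146.09 kW

Q_c = 146 kJ/s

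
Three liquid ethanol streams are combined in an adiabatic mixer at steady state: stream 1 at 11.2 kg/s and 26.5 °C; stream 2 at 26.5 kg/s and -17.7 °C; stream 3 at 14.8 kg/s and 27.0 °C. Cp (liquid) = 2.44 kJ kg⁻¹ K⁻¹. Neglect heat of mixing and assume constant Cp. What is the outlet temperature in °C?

T_out = 4.33 °C

Adiabatic, steady state ⇒ Σ ṁᵢCp,ᵢ(T_out − Tᵢ) = 0
Σ ṁᵢCp,ᵢTᵢ = 11.2×2.44×26.5 + 26.5×2.44×-17.7 + 14.8×2.44×27.0 = 554.73
Σ ṁᵢCp,ᵢ = 11.2×2.44 + 26.5×2.44 + 14.8×2.44 = 128.1
T_out = 554.73 / 128.1 = 4.3305 °C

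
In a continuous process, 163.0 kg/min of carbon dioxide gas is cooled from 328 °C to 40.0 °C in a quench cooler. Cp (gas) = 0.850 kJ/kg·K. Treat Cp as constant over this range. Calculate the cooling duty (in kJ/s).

Q_c = 665 kJ/s

Q = ṁ·Cp·ΔT = 163.0 × 0.850 × (40.0 − 328) = -39902 kJ/min
Converting: 39902 / 60 s = 665.04 kW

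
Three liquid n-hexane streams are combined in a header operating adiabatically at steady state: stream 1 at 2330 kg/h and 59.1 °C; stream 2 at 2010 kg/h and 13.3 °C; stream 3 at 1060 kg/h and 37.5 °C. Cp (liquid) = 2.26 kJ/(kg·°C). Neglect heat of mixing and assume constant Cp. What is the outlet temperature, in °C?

T_out = 37.8 °C

No heat crosses the boundary, so H_out = H_in.
T_out = Σ ṁᵢCp,ᵢTᵢ / Σ ṁᵢCp,ᵢ
      = 461460 / 12204 = 37.812 °C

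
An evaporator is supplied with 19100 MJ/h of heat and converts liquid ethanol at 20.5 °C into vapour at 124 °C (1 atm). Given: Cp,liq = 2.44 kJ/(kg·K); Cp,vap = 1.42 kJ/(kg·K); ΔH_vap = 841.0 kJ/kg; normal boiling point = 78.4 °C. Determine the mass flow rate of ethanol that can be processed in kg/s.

Δh = 2.44×(78.4−20.5) + 841.0 + 1.42×(124−78.4) = 1047 kJ/kg
Q = 19100 MJ/h = 5305.6 kJ/s = 5305.6 kJ/s
ṁ = Q/Δh = 5305.6 / 1047 = 5.0673 kg/s

ṁ = 5.07 kg/s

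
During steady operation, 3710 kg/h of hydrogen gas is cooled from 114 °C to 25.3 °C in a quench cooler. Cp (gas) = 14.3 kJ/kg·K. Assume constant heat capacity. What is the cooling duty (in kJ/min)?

Q_c = 78400 kJ/min

Q = ṁ·Cp·ΔT = 3710 × 14.3 × (25.3 − 114) = -4.7058e+06 kJ/h
Converting: 4.7058e+06 / 3600 s = 1307.2 kW
Cooling duty = 78430 kJ/min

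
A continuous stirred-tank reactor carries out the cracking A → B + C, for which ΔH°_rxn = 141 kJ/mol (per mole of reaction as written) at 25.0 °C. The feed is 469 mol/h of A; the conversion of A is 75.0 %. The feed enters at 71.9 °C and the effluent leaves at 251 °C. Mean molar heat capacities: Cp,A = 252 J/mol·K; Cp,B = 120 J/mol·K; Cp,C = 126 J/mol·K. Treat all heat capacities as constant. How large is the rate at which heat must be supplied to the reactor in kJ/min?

Extent of reaction ξ = 0.750 × 469 = 351.75 mol/h
Reaction term: ξ·ΔH°_rxn = 351.75 × 141 = 49597 kJ/h
Sensible, feed 71.9→25 °C: -5543 kJ/h
Outlet flows (mol/h): A 117.25, B 351.75, C 351.75
Sensible, products 25→251 °C: 26234 kJ/h
Q = ΔH = 70287 kJ/h = 19.524 kW
Heat supplied = 1171.5 kJ/min

Q_in = 1170 kJ/min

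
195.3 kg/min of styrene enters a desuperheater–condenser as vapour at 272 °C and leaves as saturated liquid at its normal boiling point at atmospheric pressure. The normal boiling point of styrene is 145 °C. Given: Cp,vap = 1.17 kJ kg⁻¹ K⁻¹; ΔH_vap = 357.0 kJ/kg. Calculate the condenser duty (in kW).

vapour 272→145 °C: -148.59 kJ/kg
condensation at 145 °C: -357 kJ/kg
Δh = -148.59 + -357 = -505.59 kJ/kg
Q = ṁ·Δh = 195.3 kg/min × -505.59 kJ/kg = -98742 kJ/min
|Q| = 1645.7 kW

Q_c = 1650 kW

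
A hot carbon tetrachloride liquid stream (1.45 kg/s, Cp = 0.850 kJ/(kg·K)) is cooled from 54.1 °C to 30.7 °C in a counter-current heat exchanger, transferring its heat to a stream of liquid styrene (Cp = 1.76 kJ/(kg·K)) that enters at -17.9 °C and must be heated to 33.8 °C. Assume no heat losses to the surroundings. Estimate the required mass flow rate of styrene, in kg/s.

ṁ_c = 0.317 kg/s

Heat released by hot stream: Q = 1.45 × 0.850 × (54.1 − 30.7) = 28.841 kJ/s
Energy balance on cold side (adiabatic exchanger): Q = ṁ_c·Cp_c·(T_c,out − T_c,in)
ṁ_c = 28.841 / [1.76 × (33.8 − -17.9)] = 0.31696 kg/s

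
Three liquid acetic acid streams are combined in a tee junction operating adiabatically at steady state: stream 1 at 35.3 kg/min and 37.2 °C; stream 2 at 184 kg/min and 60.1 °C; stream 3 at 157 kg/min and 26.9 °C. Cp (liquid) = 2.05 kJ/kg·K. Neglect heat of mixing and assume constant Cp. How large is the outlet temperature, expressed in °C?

Energy balance with Q = 0: Σ ṁᵢCp,ᵢ(T_out − Tᵢ) = 0
T_out = Σ ṁᵢCp,ᵢTᵢ / Σ ṁᵢCp,ᵢ
      = 34019 / 771.41 = 44.1 °C

T_out = 44.1 °C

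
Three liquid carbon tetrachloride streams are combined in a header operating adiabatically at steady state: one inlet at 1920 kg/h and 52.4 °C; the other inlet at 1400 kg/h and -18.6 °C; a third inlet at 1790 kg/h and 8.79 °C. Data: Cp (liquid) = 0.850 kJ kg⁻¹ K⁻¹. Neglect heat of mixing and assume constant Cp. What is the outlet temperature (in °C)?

T_out = 17.7 °C

Energy balance with Q = 0: Σ ṁᵢCp,ᵢ(T_out − Tᵢ) = 0
T_out = Σ ṁᵢCp,ᵢTᵢ / Σ ṁᵢCp,ᵢ
      = 76757 / 4343.5 = 17.672 °C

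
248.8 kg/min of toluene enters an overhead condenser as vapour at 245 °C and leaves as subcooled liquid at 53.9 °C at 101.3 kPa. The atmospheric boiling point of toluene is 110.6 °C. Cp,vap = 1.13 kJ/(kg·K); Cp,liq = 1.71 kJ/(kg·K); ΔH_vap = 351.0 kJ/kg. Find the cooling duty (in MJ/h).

vapour 245→110.6 °C: -151.87 kJ/kg
condensation at 110.6 °C: -351 kJ/kg
liquid 110.6→53.9 °C: -96.957 kJ/kg
Δh = -151.87 + -351 + -96.957 = -599.83 kJ/kg
Q = ṁ·Δh = 248.8 kg/min × -599.83 kJ/kg = -149240 kJ/min
|Q| = 2487.3 kW = 8954.2 MJ/h

Q_c = 8950 MJ/h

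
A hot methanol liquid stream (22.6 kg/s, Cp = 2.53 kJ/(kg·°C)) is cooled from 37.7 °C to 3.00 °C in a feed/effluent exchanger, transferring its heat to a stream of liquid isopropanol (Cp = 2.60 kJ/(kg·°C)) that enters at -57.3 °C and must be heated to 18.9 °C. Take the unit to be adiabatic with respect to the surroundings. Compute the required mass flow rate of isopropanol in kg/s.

ṁ_c = 10.0 kg/s

Heat released by hot stream: Q = 22.6 × 2.53 × (37.7 − 3.00) = 1984.1 kJ/s
Energy balance on cold side (adiabatic exchanger): Q = ṁ_c·Cp_c·(T_c,out − T_c,in)
ṁ_c = 1984.1 / [2.60 × (18.9 − -57.3)] = 10.015 kg/s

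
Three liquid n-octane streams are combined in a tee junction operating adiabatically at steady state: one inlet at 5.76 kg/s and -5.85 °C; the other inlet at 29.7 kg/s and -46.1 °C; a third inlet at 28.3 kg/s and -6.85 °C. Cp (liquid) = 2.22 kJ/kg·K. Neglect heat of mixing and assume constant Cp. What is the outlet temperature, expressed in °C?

T_out = -25.0 °C

Energy balance with Q = 0: Σ ṁᵢCp,ᵢ(T_out − Tᵢ) = 0
Σ ṁᵢCp,ᵢTᵢ = 5.76×2.22×-5.85 + 29.7×2.22×-46.1 + 28.3×2.22×-6.85 = -3544.7
Σ ṁᵢCp,ᵢ = 5.76×2.22 + 29.7×2.22 + 28.3×2.22 = 141.55
T_out = -3544.7 / 141.55 = -25.043 °C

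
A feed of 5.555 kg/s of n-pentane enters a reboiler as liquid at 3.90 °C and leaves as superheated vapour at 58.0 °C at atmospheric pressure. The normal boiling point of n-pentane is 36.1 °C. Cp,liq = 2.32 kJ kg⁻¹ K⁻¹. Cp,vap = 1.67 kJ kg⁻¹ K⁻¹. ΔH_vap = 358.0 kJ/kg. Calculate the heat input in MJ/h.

Q = 9380 MJ/h

liquid 3.90→36.1 °C: 74.704 kJ/kg
vaporisation at 36.1 °C: 358 kJ/kg
vapour 36.1→58.0 °C: 36.573 kJ/kg
Δh = 74.704 + 358 + 36.573 = 469.28 kJ/kg
Q = ṁ·Δh = 5.555 kg/s × 469.28 kJ/kg = 2606.8 kJ/s
|Q| = 2606.8 kW = 9384.6 MJ/h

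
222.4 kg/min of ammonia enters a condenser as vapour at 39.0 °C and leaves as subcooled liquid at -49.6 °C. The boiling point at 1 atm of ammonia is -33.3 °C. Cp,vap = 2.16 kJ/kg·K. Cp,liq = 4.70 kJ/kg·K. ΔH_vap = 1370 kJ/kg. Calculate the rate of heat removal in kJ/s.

vapour 39.0→-33.3 °C: -156.17 kJ/kg
condensation at -33.3 °C: -1370 kJ/kg
liquid -33.3→-49.6 °C: -76.61 kJ/kg
Δh = -156.17 + -1370 + -76.61 = -1602.8 kJ/kg
Q = ṁ·Δh = 222.4 kg/min × -1602.8 kJ/kg = -356460 kJ/min
|Q| = 5941 kW

Q_c = 5940 kJ/s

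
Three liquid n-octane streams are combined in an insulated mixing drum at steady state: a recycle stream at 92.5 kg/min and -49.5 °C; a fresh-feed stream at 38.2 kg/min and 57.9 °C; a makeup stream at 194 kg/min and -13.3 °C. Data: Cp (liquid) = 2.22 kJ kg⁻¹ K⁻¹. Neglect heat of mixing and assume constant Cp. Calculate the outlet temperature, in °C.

No heat crosses the boundary, so H_out = H_in.
Σ ṁᵢCp,ᵢTᵢ = 92.5×2.22×-49.5 + 38.2×2.22×57.9 + 194×2.22×-13.3 = -10983
Σ ṁᵢCp,ᵢ = 92.5×2.22 + 38.2×2.22 + 194×2.22 = 720.83
T_out = -10983 / 720.83 = -15.236 °C

T_out = -15.2 °C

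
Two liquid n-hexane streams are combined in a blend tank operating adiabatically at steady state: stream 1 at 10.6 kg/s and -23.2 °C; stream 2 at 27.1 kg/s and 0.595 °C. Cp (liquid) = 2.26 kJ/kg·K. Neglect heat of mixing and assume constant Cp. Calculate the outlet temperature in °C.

T_out = -6.10 °C

Adiabatic, steady state ⇒ Σ ṁᵢCp,ᵢ(T_out − Tᵢ) = 0
T_out = Σ ṁᵢCp,ᵢTᵢ / Σ ṁᵢCp,ᵢ
      = -519.34 / 85.202 = -6.0954 °C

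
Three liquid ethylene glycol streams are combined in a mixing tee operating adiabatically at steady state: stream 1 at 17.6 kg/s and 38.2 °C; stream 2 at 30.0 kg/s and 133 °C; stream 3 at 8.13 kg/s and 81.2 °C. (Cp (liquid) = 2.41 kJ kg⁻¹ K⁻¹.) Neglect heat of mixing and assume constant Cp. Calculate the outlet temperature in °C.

T_out = 95.5 °C

Adiabatic, steady state ⇒ Σ ṁᵢCp,ᵢ(T_out − Tᵢ) = 0
T_out = Σ ṁᵢCp,ᵢTᵢ / Σ ṁᵢCp,ᵢ
      = 12827 / 134.31 = 95.505 °C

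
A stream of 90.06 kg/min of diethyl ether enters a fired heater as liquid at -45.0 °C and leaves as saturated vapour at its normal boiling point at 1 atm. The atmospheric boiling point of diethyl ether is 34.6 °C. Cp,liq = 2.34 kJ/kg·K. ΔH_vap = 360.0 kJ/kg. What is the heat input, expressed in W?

liquid -45.0→34.6 °C: 186.26 kJ/kg
vaporisation at 34.6 °C: 360 kJ/kg
Δh = 186.26 + 360 = 546.26 kJ/kg
Q = ṁ·Δh = 90.06 kg/min × 546.26 kJ/kg = 49197 kJ/min
|Q| = 819.94 kW = 819940 W

Q = 820000 W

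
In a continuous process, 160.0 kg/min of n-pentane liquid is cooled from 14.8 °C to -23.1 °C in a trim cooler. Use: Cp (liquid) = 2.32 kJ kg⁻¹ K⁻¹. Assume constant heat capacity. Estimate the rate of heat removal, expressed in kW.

Q_c = 234 kW

Q = ṁ·Cp·ΔT = 160.0 × 2.32 × (-23.1 − 14.8) = -14068 kJ/min
Converting: 14068 / 60 s = 234.47 kW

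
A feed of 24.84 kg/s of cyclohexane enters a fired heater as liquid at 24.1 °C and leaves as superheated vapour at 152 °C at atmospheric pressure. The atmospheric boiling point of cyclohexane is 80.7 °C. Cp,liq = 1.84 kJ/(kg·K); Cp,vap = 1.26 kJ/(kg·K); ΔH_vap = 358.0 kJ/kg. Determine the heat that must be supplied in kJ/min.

liquid 24.1→80.7 °C: 104.14 kJ/kg
vaporisation at 80.7 °C: 358 kJ/kg
vapour 80.7→152 °C: 89.838 kJ/kg
Δh = 104.14 + 358 + 89.838 = 551.98 kJ/kg
Q = ṁ·Δh = 24.84 kg/s × 551.98 kJ/kg = 13711 kJ/s
|Q| = 13711 kW = 822670 kJ/min

Q = 823000 kJ/min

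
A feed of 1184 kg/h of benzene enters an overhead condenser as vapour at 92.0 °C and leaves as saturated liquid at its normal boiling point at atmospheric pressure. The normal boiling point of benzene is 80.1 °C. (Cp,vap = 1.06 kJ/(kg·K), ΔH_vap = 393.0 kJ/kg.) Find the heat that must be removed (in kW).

vapour 92.0→80.1 °C: -12.614 kJ/kg
condensation at 80.1 °C: -393 kJ/kg
Δh = -12.614 + -393 = -405.61 kJ/kg
Q = ṁ·Δh = 1184 kg/h × -405.61 kJ/kg = -480250 kJ/h
|Q| = 133.4 kW

Q_c = 133 kW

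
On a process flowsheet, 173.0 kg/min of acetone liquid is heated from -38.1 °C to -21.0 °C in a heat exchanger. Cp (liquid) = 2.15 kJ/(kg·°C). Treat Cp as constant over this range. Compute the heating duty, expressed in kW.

Q = 106 kW

Q = ṁ·Cp·ΔT = 173.0 × 2.15 × (-21.0 − -38.1) = 6360.3 kJ/min
Converting: 6360.3 / 60 s = 106.01 kW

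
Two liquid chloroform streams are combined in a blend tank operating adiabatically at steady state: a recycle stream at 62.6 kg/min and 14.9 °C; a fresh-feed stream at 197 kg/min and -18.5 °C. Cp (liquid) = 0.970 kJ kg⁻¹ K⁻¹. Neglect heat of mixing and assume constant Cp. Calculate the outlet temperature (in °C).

T_out = -10.4 °C

No heat crosses the boundary, so H_out = H_in.
T_out = Σ ṁᵢCp,ᵢTᵢ / Σ ṁᵢCp,ᵢ
      = -2630.4 / 251.81 = -10.446 °C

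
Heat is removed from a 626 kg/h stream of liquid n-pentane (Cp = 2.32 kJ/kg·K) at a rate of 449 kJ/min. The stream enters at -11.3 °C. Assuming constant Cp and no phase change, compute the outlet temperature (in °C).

Q = 449 kJ/min = 26940 kJ/h
ΔT = Q/(ṁ·Cp) = 26940/(626×2.32) = 18.55 K
T_out = -11.3 − 18.55 = -29.85 °C

T_out = -29.8 °C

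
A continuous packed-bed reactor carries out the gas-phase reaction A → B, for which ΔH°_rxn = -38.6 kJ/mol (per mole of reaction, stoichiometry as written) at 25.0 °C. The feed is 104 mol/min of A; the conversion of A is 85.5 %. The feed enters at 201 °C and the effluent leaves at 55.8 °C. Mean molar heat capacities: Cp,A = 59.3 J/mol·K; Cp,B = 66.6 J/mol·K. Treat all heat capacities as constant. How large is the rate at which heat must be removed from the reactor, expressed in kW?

Extent of reaction ξ = 0.855 × 104 = 88.92 mol/min
Reaction term: ξ·ΔH°_rxn = 88.92 × -38.6 = -3432.3 kJ/min
Sensible, feed 201→25 °C: -1085.4 kJ/min
Outlet flows (mol/min): A 15.08, B 88.92
Sensible, products 25→55.8 °C: 209.94 kJ/min
Q = ΔH = -4307.8 kJ/min = -71.797 kW
Heat removed = 71.797 kW

Q_out = 71.8 kW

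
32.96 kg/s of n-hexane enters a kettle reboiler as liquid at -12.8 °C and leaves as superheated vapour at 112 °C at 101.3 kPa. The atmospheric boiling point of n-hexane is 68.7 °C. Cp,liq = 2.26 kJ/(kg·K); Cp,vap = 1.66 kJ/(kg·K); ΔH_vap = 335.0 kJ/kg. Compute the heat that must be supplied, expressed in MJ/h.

Q = 70100 MJ/h

liquid -12.8→68.7 °C: 184.19 kJ/kg
vaporisation at 68.7 °C: 335 kJ/kg
vapour 68.7→112 °C: 71.878 kJ/kg
Δh = 184.19 + 335 + 71.878 = 591.07 kJ/kg
Q = ṁ·Δh = 32.96 kg/s × 591.07 kJ/kg = 19482 kJ/s
|Q| = 19482 kW = 70134 MJ/h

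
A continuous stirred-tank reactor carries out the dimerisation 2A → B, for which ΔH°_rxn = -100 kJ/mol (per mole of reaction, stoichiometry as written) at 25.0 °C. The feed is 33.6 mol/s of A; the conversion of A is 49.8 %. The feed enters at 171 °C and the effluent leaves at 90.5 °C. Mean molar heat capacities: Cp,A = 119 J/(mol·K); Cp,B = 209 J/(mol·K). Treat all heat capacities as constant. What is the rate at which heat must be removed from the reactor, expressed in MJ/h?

Q_out = 4230 MJ/h

Extent of reaction ξ = 0.498 × 33.6 / 2 = 8.3664 mol/s
Reaction term: ξ·ΔH°_rxn = 8.3664 × -100 = -836.64 kJ/s
Sensible, feed 171→25 °C: -583.77 kJ/s
Outlet flows (mol/s): A 16.867, B 8.3664
Sensible, products 25→90.5 °C: 246 kJ/s
Q = ΔH = -1174.4 kJ/s = -1174.4 kW
Heat removed = 4227.9 MJ/h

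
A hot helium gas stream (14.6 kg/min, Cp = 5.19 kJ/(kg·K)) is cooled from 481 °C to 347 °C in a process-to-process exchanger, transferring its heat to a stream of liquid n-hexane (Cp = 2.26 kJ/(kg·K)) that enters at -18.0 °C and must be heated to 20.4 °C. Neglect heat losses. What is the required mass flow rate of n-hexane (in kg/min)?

ṁ_c = 117 kg/min

Heat released by hot stream: Q = 14.6 × 5.19 × (481 − 347) = 10154 kJ/min
Energy balance on cold side (adiabatic exchanger): Q = ṁ_c·Cp_c·(T_c,out − T_c,in)
ṁ_c = 10154 / [2.26 × (20.4 − -18.0)] = 117 kg/min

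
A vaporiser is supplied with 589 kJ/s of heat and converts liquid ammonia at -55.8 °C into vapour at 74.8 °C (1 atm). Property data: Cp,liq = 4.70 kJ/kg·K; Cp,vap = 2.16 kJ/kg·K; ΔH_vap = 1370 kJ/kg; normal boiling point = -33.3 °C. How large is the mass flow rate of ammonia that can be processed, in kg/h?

Δh = 4.70×(-33.3−-55.8) + 1370 + 2.16×(74.8−-33.3) = 1709.2 kJ/kg
Q = 589 kJ/s = 589 kJ/s = 2.1204e+06 kJ/h
ṁ = Q/Δh = 2.1204e+06 / 1709.2 = 1240.5 kg/h

ṁ = 1240 kg/h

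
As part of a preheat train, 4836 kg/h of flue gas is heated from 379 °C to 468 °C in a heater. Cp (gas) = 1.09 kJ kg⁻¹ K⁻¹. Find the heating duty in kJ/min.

Q = 7820 kJ/min

Q = ṁ·Cp·ΔT = 4836 × 1.09 × (468 − 379) = 469140 kJ/h
Converting: 469140 / 3600 s = 130.32 kW
Heating duty = 7819 kJ/min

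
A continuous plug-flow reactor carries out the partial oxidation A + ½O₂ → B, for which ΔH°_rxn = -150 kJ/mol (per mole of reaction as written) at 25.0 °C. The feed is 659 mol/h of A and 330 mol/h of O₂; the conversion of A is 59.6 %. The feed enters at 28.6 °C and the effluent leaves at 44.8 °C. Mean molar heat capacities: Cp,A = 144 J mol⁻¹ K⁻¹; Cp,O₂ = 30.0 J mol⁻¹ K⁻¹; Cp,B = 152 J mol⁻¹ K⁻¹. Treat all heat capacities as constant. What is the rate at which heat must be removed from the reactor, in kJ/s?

Extent of reaction ξ = 0.596 × 659 = 392.76 mol/h
Reaction term: ξ·ΔH°_rxn = 392.76 × -150 = -58915 kJ/h
Sensible, feed 28.6→25 °C: -377.27 kJ/h
Outlet flows (mol/h): A 266.24, O₂ 133.62, B 392.76
Sensible, products 25→44.8 °C: 2020.5 kJ/h
Q = ΔH = -57271 kJ/h = -15.909 kW
Heat removed = 15.909 kJ/s

Q_out = 15.9 kJ/s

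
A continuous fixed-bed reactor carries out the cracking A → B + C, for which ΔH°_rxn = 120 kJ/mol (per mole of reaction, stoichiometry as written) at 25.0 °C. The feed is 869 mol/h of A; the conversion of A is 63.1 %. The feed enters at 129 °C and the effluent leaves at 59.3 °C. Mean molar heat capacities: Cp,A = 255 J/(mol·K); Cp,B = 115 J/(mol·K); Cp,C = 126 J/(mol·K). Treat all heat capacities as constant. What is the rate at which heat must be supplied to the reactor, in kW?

Q_in = 13.9 kW

Extent of reaction ξ = 0.631 × 869 = 548.34 mol/h
Reaction term: ξ·ΔH°_rxn = 548.34 × 120 = 65801 kJ/h
Sensible, feed 129→25 °C: -23046 kJ/h
Outlet flows (mol/h): A 320.66, B 548.34, C 548.34
Sensible, products 25→59.3 °C: 7337.4 kJ/h
Q = ΔH = 50092 kJ/h = 13.914 kW
Heat supplied = 13.914 kW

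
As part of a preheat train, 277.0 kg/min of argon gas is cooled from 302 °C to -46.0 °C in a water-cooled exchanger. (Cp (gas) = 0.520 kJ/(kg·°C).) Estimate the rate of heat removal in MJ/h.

Q = ṁ·Cp·ΔT = 277.0 × 0.520 × (-46.0 − 302) = -50126 kJ/min
Converting: 50126 / 60 s = 835.43 kW
Cooling duty = 3007.6 MJ/h

Q_c = 3010 MJ/h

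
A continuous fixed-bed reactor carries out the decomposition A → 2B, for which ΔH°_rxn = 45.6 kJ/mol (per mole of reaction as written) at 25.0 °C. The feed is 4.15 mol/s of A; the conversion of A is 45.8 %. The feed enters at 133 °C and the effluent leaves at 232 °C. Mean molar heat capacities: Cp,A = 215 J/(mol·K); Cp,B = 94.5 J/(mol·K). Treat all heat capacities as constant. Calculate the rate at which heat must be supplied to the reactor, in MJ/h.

Extent of reaction ξ = 0.458 × 4.15 = 1.9007 mol/s
Reaction term: ξ·ΔH°_rxn = 1.9007 × 45.6 = 86.672 kJ/s
Sensible, feed 133→25 °C: -96.363 kJ/s
Outlet flows (mol/s): A 2.2493, B 3.8014
Sensible, products 25→232 °C: 174.47 kJ/s
Q = ΔH = 164.78 kJ/s = 164.78 kW
Heat supplied = 593.19 MJ/h

Q_in = 593 MJ/h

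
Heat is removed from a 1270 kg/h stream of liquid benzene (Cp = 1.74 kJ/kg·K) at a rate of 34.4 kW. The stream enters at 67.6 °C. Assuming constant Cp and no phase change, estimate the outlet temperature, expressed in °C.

T_out = 11.6 °C

Q = 34.4 kW = 123840 kJ/h
ΔT = Q/(ṁ·Cp) = 123840/(1270×1.74) = 56.041 K
T_out = 67.6 − 56.041 = 11.559 °C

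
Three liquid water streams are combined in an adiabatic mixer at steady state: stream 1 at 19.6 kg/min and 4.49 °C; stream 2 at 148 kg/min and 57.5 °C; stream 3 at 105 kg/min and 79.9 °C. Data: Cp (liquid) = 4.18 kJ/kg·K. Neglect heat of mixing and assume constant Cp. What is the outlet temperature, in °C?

Energy balance with Q = 0: Σ ṁᵢCp,ᵢ(T_out − Tᵢ) = 0
T_out = Σ ṁᵢCp,ᵢTᵢ / Σ ṁᵢCp,ᵢ
      = 71008 / 1139.5 = 62.317 °C

T_out = 62.3 °C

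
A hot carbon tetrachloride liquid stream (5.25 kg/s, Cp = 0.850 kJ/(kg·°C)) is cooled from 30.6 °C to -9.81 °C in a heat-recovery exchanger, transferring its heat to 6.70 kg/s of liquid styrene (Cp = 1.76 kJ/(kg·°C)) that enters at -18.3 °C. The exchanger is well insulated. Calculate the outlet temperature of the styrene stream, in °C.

T_c,out = -3.01 °C

Heat released by hot stream: Q = 5.25 × 0.850 × (30.6 − -9.81) = 180.33 kJ/s
Energy balance on cold side (adiabatic exchanger): Q = ṁ_c·Cp_c·(T_c,out − T_c,in)
T_c,out = -18.3 + 180.33/(6.70 × 1.76) = -3.0075 °C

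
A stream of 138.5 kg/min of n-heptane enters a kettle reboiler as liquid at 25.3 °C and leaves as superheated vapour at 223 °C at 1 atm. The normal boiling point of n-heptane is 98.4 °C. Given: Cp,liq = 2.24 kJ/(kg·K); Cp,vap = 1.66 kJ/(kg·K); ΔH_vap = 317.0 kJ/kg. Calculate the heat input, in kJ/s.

liquid 25.3→98.4 °C: 163.74 kJ/kg
vaporisation at 98.4 °C: 317 kJ/kg
vapour 98.4→223 °C: 206.84 kJ/kg
Δh = 163.74 + 317 + 206.84 = 687.58 kJ/kg
Q = ṁ·Δh = 138.5 kg/min × 687.58 kJ/kg = 95230 kJ/min
|Q| = 1587.2 kW

Q = 1590 kJ/s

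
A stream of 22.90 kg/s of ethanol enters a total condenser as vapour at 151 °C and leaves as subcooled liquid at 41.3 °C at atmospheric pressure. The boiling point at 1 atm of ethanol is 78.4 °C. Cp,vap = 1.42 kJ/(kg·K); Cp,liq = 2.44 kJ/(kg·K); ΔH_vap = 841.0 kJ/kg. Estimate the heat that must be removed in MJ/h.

Q_c = 85300 MJ/h

vapour 151→78.4 °C: -103.09 kJ/kg
condensation at 78.4 °C: -841 kJ/kg
liquid 78.4→41.3 °C: -90.524 kJ/kg
Δh = -103.09 + -841 + -90.524 = -1034.6 kJ/kg
Q = ṁ·Δh = 22.90 kg/s × -1034.6 kJ/kg = -23693 kJ/s
|Q| = 23693 kW = 85294 MJ/h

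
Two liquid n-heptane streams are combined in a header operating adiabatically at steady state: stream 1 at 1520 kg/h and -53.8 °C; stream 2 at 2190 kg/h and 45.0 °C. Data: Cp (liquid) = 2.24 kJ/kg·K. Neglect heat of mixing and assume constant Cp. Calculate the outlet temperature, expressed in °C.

T_out = 4.52 °C

No heat crosses the boundary, so H_out = H_in.
Σ ṁᵢCp,ᵢTᵢ = 1520×2.24×-53.8 + 2190×2.24×45.0 = 37574
Σ ṁᵢCp,ᵢ = 1520×2.24 + 2190×2.24 = 8310.4
T_out = 37574 / 8310.4 = 4.5213 °C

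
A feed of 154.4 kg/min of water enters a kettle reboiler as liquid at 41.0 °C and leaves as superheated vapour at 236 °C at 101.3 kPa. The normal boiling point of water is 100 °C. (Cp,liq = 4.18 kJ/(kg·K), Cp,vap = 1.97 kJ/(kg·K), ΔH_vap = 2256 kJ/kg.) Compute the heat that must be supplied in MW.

liquid 41.0→100 °C: 246.62 kJ/kg
vaporisation at 100 °C: 2256 kJ/kg
vapour 100→236 °C: 267.92 kJ/kg
Δh = 246.62 + 2256 + 267.92 = 2770.5 kJ/kg
Q = ṁ·Δh = 154.4 kg/min × 2770.5 kJ/kg = 427770 kJ/min
|Q| = 7129.5 kW = 7.1295 MW

Q = 7.13 MW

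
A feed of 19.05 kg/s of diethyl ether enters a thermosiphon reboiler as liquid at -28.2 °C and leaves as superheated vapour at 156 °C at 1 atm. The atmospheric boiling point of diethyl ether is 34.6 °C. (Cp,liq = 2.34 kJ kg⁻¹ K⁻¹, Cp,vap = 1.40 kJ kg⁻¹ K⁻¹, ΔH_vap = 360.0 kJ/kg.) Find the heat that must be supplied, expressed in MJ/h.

Q = 46400 MJ/h

liquid -28.2→34.6 °C: 146.95 kJ/kg
vaporisation at 34.6 °C: 360 kJ/kg
vapour 34.6→156 °C: 169.96 kJ/kg
Δh = 146.95 + 360 + 169.96 = 676.91 kJ/kg
Q = ṁ·Δh = 19.05 kg/s × 676.91 kJ/kg = 12895 kJ/s
|Q| = 12895 kW = 46423 MJ/h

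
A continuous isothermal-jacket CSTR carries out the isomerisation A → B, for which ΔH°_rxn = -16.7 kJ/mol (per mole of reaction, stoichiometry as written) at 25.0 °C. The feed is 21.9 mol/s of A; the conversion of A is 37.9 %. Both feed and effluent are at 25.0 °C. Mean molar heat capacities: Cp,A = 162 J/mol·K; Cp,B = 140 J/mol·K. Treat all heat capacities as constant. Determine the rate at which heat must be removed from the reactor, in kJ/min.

Q_out = 8320 kJ/min

Extent of reaction ξ = 0.379 × 21.9 = 8.3001 mol/s
Reaction term: ξ·ΔH°_rxn = 8.3001 × -16.7 = -138.61 kJ/s
Q = ΔH = -138.61 kJ/s = -138.61 kW
Heat removed = 8316.7 kJ/min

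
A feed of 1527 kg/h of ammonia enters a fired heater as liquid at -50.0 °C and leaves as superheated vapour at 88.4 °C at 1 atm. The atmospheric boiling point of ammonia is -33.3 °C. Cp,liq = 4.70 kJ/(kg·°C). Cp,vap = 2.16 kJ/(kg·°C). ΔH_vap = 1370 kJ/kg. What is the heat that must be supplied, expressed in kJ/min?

Q = 43600 kJ/min

liquid -50.0→-33.3 °C: 78.49 kJ/kg
vaporisation at -33.3 °C: 1370 kJ/kg
vapour -33.3→88.4 °C: 262.87 kJ/kg
Δh = 78.49 + 1370 + 262.87 = 1711.4 kJ/kg
Q = ṁ·Δh = 1527 kg/h × 1711.4 kJ/kg = 2.6132e+06 kJ/h
|Q| = 725.9 kW = 43554 kJ/min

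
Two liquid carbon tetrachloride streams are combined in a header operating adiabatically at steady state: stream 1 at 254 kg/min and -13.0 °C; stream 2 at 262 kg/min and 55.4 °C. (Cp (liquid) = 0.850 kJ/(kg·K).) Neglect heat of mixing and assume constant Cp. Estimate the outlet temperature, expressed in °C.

Energy balance with Q = 0: Σ ṁᵢCp,ᵢ(T_out − Tᵢ) = 0
Σ ṁᵢCp,ᵢTᵢ = 254×0.850×-13.0 + 262×0.850×55.4 = 9530.9
Σ ṁᵢCp,ᵢ = 254×0.850 + 262×0.850 = 438.6
T_out = 9530.9 / 438.6 = 21.73 °C

T_out = 21.7 °C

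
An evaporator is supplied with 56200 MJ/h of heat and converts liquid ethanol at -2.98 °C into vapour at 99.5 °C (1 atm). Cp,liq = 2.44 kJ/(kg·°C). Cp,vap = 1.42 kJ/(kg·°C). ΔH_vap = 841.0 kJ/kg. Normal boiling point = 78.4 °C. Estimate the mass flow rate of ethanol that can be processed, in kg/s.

ṁ = 14.6 kg/s

Δh = 2.44×(78.4−-2.98) + 841.0 + 1.42×(99.5−78.4) = 1069.5 kJ/kg
Q = 56200 MJ/h = 15611 kJ/s = 15611 kJ/s
ṁ = Q/Δh = 15611 / 1069.5 = 14.596 kg/s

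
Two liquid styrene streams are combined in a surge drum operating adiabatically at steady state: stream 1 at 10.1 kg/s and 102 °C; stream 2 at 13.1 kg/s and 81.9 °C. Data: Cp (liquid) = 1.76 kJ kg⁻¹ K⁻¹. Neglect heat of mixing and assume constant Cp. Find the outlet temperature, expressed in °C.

T_out = 90.7 °C

Adiabatic, steady state ⇒ Σ ṁᵢCp,ᵢ(T_out − Tᵢ) = 0
T_out = Σ ṁᵢCp,ᵢTᵢ / Σ ṁᵢCp,ᵢ
      = 3701.4 / 40.832 = 90.65 °C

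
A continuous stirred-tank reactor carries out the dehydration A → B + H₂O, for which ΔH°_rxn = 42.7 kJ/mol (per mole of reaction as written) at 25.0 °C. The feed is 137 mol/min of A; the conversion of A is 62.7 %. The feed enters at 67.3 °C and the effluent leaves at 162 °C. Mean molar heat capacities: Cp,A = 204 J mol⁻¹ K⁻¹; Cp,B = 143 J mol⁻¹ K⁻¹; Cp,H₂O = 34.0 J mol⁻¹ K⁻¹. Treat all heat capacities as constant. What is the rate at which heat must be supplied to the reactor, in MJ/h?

Q_in = 360 MJ/h

Extent of reaction ξ = 0.627 × 137 = 85.899 mol/min
Reaction term: ξ·ΔH°_rxn = 85.899 × 42.7 = 3667.9 kJ/min
Sensible, feed 67.3→25 °C: -1182.2 kJ/min
Outlet flows (mol/min): A 51.101, B 85.899, H₂O 85.899
Sensible, products 25→162 °C: 3511.1 kJ/min
Q = ΔH = 5996.8 kJ/min = 99.947 kW
Heat supplied = 359.81 MJ/h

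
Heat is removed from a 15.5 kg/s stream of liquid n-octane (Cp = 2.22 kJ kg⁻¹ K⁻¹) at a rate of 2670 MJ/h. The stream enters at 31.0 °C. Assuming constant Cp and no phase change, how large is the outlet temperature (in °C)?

Q = 2670 MJ/h = 741.67 kJ/s
ΔT = Q/(ṁ·Cp) = 741.67/(15.5×2.22) = 21.554 K
T_out = 31.0 − 21.554 = 9.4462 °C

T_out = 9.45 °C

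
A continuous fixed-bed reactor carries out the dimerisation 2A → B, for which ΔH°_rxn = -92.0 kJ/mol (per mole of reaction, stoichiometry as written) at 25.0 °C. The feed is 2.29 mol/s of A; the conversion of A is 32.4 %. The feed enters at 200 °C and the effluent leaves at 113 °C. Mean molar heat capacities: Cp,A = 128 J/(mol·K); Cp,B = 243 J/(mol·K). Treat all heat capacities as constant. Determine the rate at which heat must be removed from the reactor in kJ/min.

Q_out = 3600 kJ/min

Extent of reaction ξ = 0.324 × 2.29 / 2 = 0.37098 mol/s
Reaction term: ξ·ΔH°_rxn = 0.37098 × -92.0 = -34.13 kJ/s
Sensible, feed 200→25 °C: -51.296 kJ/s
Outlet flows (mol/s): A 1.548, B 0.37098
Sensible, products 25→113 °C: 25.37 kJ/s
Q = ΔH = -60.056 kJ/s = -60.056 kW
Heat removed = 3603.4 kJ/min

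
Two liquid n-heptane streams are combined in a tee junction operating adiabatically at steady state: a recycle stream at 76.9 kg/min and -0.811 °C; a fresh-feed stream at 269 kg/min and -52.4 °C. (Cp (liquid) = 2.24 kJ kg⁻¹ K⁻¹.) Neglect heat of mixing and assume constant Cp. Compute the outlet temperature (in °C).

Adiabatic, steady state ⇒ Σ ṁᵢCp,ᵢ(T_out − Tᵢ) = 0
T_out = Σ ṁᵢCp,ᵢTᵢ / Σ ṁᵢCp,ᵢ
      = -31714 / 774.82 = -40.931 °C

T_out = -40.9 °C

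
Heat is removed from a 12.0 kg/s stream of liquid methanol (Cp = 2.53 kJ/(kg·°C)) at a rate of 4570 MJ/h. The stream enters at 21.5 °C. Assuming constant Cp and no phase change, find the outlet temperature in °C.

Q = 4570 MJ/h = 1269.4 kJ/s
ΔT = Q/(ṁ·Cp) = 1269.4/(12.0×2.53) = 41.813 K
T_out = 21.5 − 41.813 = -20.313 °C

T_out = -20.3 °C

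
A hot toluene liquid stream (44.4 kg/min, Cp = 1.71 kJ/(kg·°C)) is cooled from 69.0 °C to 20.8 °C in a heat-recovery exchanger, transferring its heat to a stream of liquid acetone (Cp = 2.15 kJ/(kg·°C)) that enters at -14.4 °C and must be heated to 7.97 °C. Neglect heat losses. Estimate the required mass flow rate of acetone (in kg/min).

ṁ_c = 76.1 kg/min

Heat released by hot stream: Q = 44.4 × 1.71 × (69.0 − 20.8) = 3659.5 kJ/min
Energy balance on cold side (adiabatic exchanger): Q = ṁ_c·Cp_c·(T_c,out − T_c,in)
ṁ_c = 3659.5 / [2.15 × (7.97 − -14.4)] = 76.089 kg/min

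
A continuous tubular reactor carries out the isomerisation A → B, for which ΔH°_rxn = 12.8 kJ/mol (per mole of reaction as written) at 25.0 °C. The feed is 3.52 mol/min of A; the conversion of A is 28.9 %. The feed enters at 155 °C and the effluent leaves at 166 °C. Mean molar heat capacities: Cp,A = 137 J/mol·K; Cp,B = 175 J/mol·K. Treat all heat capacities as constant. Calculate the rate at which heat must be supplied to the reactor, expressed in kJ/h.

Q_in = 1430 kJ/h

Extent of reaction ξ = 0.289 × 3.52 = 1.0173 mol/min
Reaction term: ξ·ΔH°_rxn = 1.0173 × 12.8 = 13.021 kJ/min
Sensible, feed 155→25 °C: -62.691 kJ/min
Outlet flows (mol/min): A 2.5027, B 1.0173
Sensible, products 25→166 °C: 73.446 kJ/min
Q = ΔH = 23.776 kJ/min = 0.39627 kW
Heat supplied = 1426.6 kJ/h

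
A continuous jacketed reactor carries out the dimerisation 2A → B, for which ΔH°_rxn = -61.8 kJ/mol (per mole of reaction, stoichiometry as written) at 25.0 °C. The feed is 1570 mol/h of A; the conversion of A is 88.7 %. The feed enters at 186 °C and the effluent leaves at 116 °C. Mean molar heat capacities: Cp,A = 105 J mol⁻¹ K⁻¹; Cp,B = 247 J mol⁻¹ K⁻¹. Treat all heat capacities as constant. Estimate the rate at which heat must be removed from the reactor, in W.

Extent of reaction ξ = 0.887 × 1570 / 2 = 696.29 mol/h
Reaction term: ξ·ΔH°_rxn = 696.29 × -61.8 = -43031 kJ/h
Sensible, feed 186→25 °C: -26541 kJ/h
Outlet flows (mol/h): A 177.41, B 696.29
Sensible, products 25→116 °C: 17346 kJ/h
Q = ΔH = -52226 kJ/h = -14.507 kW
Heat removed = 14507 W

Q_out = 14500 W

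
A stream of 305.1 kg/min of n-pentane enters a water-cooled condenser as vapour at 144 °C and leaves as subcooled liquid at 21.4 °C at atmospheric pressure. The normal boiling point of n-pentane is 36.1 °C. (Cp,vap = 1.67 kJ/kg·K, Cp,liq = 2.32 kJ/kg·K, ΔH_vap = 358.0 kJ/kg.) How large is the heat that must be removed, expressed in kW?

Q_c = 2910 kW

vapour 144→36.1 °C: -180.19 kJ/kg
condensation at 36.1 °C: -358 kJ/kg
liquid 36.1→21.4 °C: -34.104 kJ/kg
Δh = -180.19 + -358 + -34.104 = -572.3 kJ/kg
Q = ṁ·Δh = 305.1 kg/min × -572.3 kJ/kg = -174610 kJ/min
|Q| = 2910.1 kW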